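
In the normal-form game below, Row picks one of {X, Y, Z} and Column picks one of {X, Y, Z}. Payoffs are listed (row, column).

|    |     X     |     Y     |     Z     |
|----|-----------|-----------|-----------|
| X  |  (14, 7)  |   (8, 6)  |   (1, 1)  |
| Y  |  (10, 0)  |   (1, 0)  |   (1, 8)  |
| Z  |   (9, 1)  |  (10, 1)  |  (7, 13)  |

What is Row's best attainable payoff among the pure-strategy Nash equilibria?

Both X is a pure NE (Row: 14 ≥ 10; Column: 7 ≥ 6). Row gets 14.
Both Z is a pure NE (Row: 7 ≥ 1; Column: 13 ≥ 1). Row gets 7.
Every other cell has a profitable deviation for at least one player. Highest of {14, 7} is 14.

14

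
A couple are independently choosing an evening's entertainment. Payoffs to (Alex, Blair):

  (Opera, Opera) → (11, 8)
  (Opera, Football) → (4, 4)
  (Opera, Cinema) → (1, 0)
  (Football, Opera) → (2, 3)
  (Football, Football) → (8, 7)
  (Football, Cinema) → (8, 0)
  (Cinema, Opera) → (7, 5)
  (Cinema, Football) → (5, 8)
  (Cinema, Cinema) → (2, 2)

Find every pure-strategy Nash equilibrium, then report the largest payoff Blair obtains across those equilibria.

Both Opera is a pure NE (Alex: 11 ≥ 7; Blair: 8 ≥ 4). Blair gets 8.
Both Football is a pure NE (Alex: 8 ≥ 5; Blair: 7 ≥ 3). Blair gets 7.
Every other cell has a profitable deviation for at least one player. Highest of {8, 7} is 8.

8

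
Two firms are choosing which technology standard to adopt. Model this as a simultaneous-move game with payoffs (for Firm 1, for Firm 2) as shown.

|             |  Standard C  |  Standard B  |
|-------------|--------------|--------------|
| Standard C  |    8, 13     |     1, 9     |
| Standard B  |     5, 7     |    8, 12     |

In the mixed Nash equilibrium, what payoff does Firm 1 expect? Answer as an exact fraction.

59/10

Firm 2 mixes with probability q on Standard C, chosen so Firm 1 is indifferent: 8q + 1(1−q) = 5q + 8(1−q) gives q = 7/10.
Firm 1's expected payoff (from either row, since indifferent) is 8·7/10 + 1·3/10 = 59/10.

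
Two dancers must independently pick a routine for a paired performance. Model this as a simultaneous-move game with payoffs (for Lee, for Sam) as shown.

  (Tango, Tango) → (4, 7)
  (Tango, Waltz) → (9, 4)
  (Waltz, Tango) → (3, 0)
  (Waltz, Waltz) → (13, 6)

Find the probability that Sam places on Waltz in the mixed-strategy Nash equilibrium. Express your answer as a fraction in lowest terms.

1/5

Sam's mix q on Tango must make Lee indifferent between Tango and Waltz.
Lee's payoff from Tango: 4q + 9(1−q). From Waltz: 3q + 13(1−q).
Set equal: 1q = 4(1−q) → q = 4/5.
Probability on Waltz is 1 − 4/5 = 1/5.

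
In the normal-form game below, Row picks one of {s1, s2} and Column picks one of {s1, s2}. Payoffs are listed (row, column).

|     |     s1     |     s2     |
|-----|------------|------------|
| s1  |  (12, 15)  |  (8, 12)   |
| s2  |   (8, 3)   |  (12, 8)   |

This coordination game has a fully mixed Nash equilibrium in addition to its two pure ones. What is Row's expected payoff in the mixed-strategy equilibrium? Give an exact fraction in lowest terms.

10

Column mixes with probability q on s1, chosen so Row is indifferent: 12q + 8(1−q) = 8q + 12(1−q) gives q = 1/2.
Row's expected payoff (from either row, since indifferent) is 12·1/2 + 8·1/2 = 10.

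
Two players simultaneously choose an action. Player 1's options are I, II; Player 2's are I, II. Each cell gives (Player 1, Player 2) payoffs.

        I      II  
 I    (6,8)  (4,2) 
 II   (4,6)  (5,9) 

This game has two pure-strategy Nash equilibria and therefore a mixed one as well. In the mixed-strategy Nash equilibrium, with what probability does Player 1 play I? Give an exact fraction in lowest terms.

1/3

Player 1's mix p on I must make Player 2 indifferent between I and II.
Player 2's payoff from I: 8p + 6(1−p). From II: 2p + 9(1−p).
Set equal: 6p = 3(1−p) → p = 3/9 = 1/3.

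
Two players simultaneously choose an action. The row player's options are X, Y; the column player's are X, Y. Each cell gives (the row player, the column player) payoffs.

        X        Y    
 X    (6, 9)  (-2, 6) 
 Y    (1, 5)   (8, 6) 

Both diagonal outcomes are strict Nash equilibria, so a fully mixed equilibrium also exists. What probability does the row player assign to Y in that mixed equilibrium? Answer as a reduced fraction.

The row player's mix p on X must make the column player indifferent between X and Y.
The column player's payoff from X: 9p + 5(1−p). From Y: 6p + 6(1−p).
Set equal: 3p = 1(1−p) → p = 1/4.
Probability on Y is 1 − 1/4 = 3/4.

3/4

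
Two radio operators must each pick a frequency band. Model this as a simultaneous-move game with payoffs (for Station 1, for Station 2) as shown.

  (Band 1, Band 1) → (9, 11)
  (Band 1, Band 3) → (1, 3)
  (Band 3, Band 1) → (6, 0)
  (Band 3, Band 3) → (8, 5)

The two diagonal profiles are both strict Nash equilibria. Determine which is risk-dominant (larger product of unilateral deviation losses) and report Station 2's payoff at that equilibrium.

5

At both Band 1: Station 1 loses 9 − 6 = 3 by deviating; Station 2 loses 11 − 3 = 8. Product = 3·8 = 24.
At both Band 3: Station 1 loses 8 − 1 = 7 by deviating; Station 2 loses 5 − 0 = 5. Product = 7·5 = 35.
35 > 24, so both Band 3 is risk-dominant. Station 2's payoff there is 5.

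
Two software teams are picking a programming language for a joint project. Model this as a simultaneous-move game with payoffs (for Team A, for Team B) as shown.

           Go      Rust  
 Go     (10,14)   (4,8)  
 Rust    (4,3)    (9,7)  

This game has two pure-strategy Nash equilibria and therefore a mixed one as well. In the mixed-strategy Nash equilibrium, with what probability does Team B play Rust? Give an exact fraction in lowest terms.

6/11

Team B's mix q on Go must make Team A indifferent between Go and Rust.
Team A's payoff from Go: 10q + 4(1−q). From Rust: 4q + 9(1−q).
Set equal: 6q = 5(1−q) → q = 5/11.
Probability on Rust is 1 − 5/11 = 6/11.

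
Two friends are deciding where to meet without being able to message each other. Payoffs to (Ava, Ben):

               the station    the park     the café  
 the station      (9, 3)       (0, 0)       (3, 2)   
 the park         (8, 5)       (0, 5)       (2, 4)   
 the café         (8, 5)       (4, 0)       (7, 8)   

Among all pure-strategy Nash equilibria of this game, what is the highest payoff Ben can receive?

Both the station is a pure NE (Ava: 9 ≥ 8; Ben: 3 ≥ 2). Ben gets 3.
Both the café is a pure NE (Ava: 7 ≥ 3; Ben: 8 ≥ 5). Ben gets 8.
Every other cell has a profitable deviation for at least one player. Highest of {3, 8} is 8.

8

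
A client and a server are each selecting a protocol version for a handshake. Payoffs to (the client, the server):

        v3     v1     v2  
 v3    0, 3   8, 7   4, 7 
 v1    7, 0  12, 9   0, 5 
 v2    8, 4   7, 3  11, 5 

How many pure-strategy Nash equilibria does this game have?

2

Both v1: the client gets 12 (best alternative 8); the server gets 9 (best alternative 5). Neither deviates — NE.
Both v2: the client gets 11 (best alternative 4); the server gets 5 (best alternative 4). Neither deviates — NE.
Both v3 is not a NE: the client would switch to v2 (8 > 0).
No other cell survives both best-response checks, so there are 2 pure NE.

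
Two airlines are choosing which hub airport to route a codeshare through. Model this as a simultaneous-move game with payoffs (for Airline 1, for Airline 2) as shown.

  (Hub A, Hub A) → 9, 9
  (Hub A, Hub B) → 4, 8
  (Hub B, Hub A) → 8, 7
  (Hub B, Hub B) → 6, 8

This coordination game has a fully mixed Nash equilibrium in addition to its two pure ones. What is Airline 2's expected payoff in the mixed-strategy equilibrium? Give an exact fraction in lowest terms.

Airline 1 mixes with probability p on Hub A, chosen so Airline 2 is indifferent: 9p + 7(1−p) = 8p + 8(1−p) gives p = 1/2.
Airline 2's expected payoff is 9·1/2 + 7·1/2 = 8.

8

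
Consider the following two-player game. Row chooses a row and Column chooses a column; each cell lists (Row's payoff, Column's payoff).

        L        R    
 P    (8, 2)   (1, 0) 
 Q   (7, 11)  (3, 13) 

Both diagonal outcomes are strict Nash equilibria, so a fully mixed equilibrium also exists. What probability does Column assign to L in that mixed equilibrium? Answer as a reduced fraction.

2/3

Column's mix q on L must make Row indifferent between P and Q.
Row's payoff from P: 8q + 1(1−q). From Q: 7q + 3(1−q).
Set equal: 1q = 2(1−q) → q = 2/3.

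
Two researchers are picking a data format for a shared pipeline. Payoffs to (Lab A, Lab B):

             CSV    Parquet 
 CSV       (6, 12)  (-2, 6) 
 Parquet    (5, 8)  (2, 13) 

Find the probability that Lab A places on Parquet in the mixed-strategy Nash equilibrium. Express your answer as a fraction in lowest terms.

Lab A's mix p on CSV must make Lab B indifferent between CSV and Parquet.
Lab B's payoff from CSV: 12p + 8(1−p). From Parquet: 6p + 13(1−p).
Set equal: 6p = 5(1−p) → p = 5/11.
Probability on Parquet is 1 − 5/11 = 6/11.

6/11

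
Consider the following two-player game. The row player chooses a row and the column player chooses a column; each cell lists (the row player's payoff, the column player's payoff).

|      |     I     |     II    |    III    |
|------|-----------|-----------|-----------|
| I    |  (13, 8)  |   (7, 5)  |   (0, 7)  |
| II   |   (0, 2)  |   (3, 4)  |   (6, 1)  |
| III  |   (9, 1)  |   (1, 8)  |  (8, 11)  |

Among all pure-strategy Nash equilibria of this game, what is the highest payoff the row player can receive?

13

Both I is a pure NE (the row player: 13 ≥ 9; the column player: 8 ≥ 7). The row player gets 13.
Both III is a pure NE (the row player: 8 ≥ 6; the column player: 11 ≥ 8). The row player gets 8.
Every other cell has a profitable deviation for at least one player. Highest of {13, 8} is 13.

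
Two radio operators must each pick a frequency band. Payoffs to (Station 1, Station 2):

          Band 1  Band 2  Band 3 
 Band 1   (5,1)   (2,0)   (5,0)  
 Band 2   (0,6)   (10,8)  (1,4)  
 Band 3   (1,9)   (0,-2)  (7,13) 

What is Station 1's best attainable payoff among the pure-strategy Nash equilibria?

10

Both Band 1 is a pure NE (Station 1: 5 ≥ 1; Station 2: 1 ≥ 0). Station 1 gets 5.
Both Band 2 is a pure NE (Station 1: 10 ≥ 2; Station 2: 8 ≥ 6). Station 1 gets 10.
Both Band 3 is a pure NE (Station 1: 7 ≥ 5; Station 2: 13 ≥ 9). Station 1 gets 7.
Every other cell has a profitable deviation for at least one player. Highest of {5, 10, 7} is 10.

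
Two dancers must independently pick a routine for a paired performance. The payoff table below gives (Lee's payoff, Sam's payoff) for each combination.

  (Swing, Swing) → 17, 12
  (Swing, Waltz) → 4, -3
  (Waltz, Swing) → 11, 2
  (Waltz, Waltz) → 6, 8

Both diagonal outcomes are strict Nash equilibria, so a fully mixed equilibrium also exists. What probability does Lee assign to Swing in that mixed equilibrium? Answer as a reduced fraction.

2/7

Lee's mix p on Swing must make Sam indifferent between Swing and Waltz.
Sam's payoff from Swing: 12p + 2(1−p). From Waltz: (-3)p + 8(1−p).
Set equal: 15p = 6(1−p) → p = 6/21 = 2/7.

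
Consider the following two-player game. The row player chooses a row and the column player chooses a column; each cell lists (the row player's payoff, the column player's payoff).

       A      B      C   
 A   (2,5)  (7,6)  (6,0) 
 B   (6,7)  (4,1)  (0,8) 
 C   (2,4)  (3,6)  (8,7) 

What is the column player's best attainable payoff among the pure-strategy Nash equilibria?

7

(A, B) is a pure NE (the row player: 7 ≥ 4; the column player: 6 ≥ 5). The column player gets 6.
Both C is a pure NE (the row player: 8 ≥ 6; the column player: 7 ≥ 6). The column player gets 7.
Every other cell has a profitable deviation for at least one player. Highest of {6, 7} is 7.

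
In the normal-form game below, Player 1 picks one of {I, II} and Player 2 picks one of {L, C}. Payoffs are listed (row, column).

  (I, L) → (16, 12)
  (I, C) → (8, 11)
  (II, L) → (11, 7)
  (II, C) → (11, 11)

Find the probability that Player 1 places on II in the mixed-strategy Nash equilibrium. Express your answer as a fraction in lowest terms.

Player 1's mix p on I must make Player 2 indifferent between L and C.
Player 2's payoff from L: 12p + 7(1−p). From C: 11p + 11(1−p).
Set equal: 1p = 4(1−p) → p = 4/5.
Probability on II is 1 − 4/5 = 1/5.

1/5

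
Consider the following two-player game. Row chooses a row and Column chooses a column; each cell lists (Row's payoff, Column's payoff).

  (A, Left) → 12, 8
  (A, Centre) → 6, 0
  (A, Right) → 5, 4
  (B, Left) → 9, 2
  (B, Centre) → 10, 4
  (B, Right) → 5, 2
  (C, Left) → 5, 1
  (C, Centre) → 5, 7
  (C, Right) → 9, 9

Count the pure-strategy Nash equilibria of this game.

3

(A, Left): Row gets 12 (best alternative 9); Column gets 8 (best alternative 4). Neither deviates — NE.
(B, Centre): Row gets 10 (best alternative 6); Column gets 4 (best alternative 2). Neither deviates — NE.
(C, Right): Row gets 9 (best alternative 5); Column gets 9 (best alternative 7). Neither deviates — NE.
(C, Centre) is not a NE: Row would switch to B (10 > 5).
No other cell survives both best-response checks, so there are 3 pure NE.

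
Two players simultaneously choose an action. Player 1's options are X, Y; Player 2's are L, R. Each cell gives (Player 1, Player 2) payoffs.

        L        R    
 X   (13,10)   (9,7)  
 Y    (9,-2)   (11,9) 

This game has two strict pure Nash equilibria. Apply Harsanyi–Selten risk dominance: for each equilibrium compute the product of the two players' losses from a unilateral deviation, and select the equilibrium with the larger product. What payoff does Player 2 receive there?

At (X, L): Player 1 loses 13 − 9 = 4 by deviating; Player 2 loses 10 − 7 = 3. Product = 4·3 = 12.
At (Y, R): Player 1 loses 11 − 9 = 2 by deviating; Player 2 loses 9 − (-2) = 11. Product = 2·11 = 22.
22 > 12, so (Y, R) is risk-dominant. Player 2's payoff there is 9.

9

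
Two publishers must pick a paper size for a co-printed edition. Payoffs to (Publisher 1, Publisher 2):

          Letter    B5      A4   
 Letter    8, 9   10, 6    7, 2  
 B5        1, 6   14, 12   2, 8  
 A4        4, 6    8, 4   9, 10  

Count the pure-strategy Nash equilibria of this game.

3

Both Letter: Publisher 1 gets 8 (best alternative 4); Publisher 2 gets 9 (best alternative 6). Neither deviates — NE.
Both B5: Publisher 1 gets 14 (best alternative 10); Publisher 2 gets 12 (best alternative 8). Neither deviates — NE.
Both A4: Publisher 1 gets 9 (best alternative 7); Publisher 2 gets 10 (best alternative 6). Neither deviates — NE.
(A4, B5) is not a NE: Publisher 1 would switch to B5 (14 > 8).
No other cell survives both best-response checks, so there are 3 pure NE.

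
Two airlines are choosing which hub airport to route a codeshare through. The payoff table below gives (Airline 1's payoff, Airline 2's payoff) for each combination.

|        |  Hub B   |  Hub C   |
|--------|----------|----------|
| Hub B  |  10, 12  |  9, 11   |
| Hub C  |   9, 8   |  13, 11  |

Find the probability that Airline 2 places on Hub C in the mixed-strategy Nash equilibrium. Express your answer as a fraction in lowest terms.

1/5

Airline 2's mix q on Hub B must make Airline 1 indifferent between Hub B and Hub C.
Airline 1's payoff from Hub B: 10q + 9(1−q). From Hub C: 9q + 13(1−q).
Set equal: 1q = 4(1−q) → q = 4/5.
Probability on Hub C is 1 − 4/5 = 1/5.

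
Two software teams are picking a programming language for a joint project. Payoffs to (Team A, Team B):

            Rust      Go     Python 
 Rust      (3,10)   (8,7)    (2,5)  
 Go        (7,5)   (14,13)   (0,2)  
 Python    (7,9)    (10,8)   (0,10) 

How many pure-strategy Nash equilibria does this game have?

1

Both Go: Team A gets 14 (best alternative 10); Team B gets 13 (best alternative 5). Neither deviates — NE.
Both Python is not a NE: Team A would switch to Rust (2 > 0).
No other cell survives both best-response checks, so there is 1 pure NE.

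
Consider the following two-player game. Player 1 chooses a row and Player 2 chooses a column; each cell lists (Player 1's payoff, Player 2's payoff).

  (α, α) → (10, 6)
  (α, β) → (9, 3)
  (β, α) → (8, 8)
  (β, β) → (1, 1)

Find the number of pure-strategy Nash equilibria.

Both α: Player 1 gets 10 (best alternative 8); Player 2 gets 6 (best alternative 3). Neither deviates — NE.
Both β is not a NE: Player 1 would switch to α (9 > 1).
No other cell survives both best-response checks, so there is 1 pure NE.

1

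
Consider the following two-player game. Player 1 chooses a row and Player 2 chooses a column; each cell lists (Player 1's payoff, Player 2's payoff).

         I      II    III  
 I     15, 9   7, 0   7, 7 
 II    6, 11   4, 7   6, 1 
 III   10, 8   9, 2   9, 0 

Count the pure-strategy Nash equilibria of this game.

Both I: Player 1 gets 15 (best alternative 10); Player 2 gets 9 (best alternative 7). Neither deviates — NE.
Both III is not a NE: Player 2 would switch to I (8 > 0).
No other cell survives both best-response checks, so there is 1 pure NE.

1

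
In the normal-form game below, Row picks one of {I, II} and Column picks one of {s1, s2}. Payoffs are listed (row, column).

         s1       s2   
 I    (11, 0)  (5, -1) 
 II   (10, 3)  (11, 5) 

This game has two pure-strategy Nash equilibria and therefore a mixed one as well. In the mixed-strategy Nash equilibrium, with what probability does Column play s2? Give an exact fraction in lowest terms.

1/7

Column's mix q on s1 must make Row indifferent between I and II.
Row's payoff from I: 11q + 5(1−q). From II: 10q + 11(1−q).
Set equal: 1q = 6(1−q) → q = 6/7.
Probability on s2 is 1 − 6/7 = 1/7.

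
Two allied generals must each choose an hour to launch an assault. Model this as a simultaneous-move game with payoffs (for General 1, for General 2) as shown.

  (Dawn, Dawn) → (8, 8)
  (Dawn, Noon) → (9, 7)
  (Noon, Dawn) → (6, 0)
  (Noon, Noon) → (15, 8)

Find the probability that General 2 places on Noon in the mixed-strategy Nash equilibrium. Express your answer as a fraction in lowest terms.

1/4

General 2's mix q on Dawn must make General 1 indifferent between Dawn and Noon.
General 1's payoff from Dawn: 8q + 9(1−q). From Noon: 6q + 15(1−q).
Set equal: 2q = 6(1−q) → q = 6/8 = 3/4.
Probability on Noon is 1 − 3/4 = 1/4.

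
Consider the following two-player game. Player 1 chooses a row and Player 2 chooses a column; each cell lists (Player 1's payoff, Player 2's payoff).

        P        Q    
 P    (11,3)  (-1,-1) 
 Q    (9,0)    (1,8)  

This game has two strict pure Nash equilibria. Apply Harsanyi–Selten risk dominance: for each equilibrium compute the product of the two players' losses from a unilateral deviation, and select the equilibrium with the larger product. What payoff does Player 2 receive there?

8

At both P: Player 1 loses 11 − 9 = 2 by deviating; Player 2 loses 3 − (-1) = 4. Product = 2·4 = 8.
At both Q: Player 1 loses 1 − (-1) = 2 by deviating; Player 2 loses 8 − 0 = 8. Product = 2·8 = 16.
16 > 8, so both Q is risk-dominant. Player 2's payoff there is 8.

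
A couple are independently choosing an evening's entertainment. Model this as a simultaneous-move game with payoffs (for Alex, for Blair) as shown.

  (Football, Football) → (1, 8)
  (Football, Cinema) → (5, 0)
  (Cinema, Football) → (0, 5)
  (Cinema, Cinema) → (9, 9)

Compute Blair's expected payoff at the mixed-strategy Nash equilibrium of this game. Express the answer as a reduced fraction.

Alex mixes with probability p on Football, chosen so Blair is indifferent: 8p + 5(1−p) = 0p + 9(1−p) gives p = 1/3.
Blair's expected payoff is 8·1/3 + 5·2/3 = 6.

6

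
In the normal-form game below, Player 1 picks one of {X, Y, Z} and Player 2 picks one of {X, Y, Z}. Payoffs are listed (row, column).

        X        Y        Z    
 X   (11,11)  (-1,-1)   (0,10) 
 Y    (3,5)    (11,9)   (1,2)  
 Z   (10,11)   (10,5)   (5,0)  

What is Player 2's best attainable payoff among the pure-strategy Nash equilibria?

11

Both X is a pure NE (Player 1: 11 ≥ 10; Player 2: 11 ≥ 10). Player 2 gets 11.
Both Y is a pure NE (Player 1: 11 ≥ 10; Player 2: 9 ≥ 5). Player 2 gets 9.
Every other cell has a profitable deviation for at least one player. Highest of {11, 9} is 11.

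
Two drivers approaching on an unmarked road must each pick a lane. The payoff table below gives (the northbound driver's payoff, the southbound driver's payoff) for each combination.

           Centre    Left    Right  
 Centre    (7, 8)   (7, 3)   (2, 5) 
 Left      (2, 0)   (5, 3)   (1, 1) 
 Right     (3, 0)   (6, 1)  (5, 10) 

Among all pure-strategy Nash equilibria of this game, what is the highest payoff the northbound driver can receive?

Both Centre is a pure NE (the northbound driver: 7 ≥ 3; the southbound driver: 8 ≥ 5). The northbound driver gets 7.
Both Right is a pure NE (the northbound driver: 5 ≥ 2; the southbound driver: 10 ≥ 1). The northbound driver gets 5.
Every other cell has a profitable deviation for at least one player. Highest of {7, 5} is 7.

7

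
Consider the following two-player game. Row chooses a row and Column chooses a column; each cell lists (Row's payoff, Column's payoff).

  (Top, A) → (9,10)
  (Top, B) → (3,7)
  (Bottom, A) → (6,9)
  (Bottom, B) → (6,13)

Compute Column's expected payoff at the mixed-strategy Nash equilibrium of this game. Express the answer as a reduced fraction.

Row mixes with probability p on Top, chosen so Column is indifferent: 10p + 9(1−p) = 7p + 13(1−p) gives p = 4/7.
Column's expected payoff is 10·4/7 + 9·3/7 = 67/7.

67/7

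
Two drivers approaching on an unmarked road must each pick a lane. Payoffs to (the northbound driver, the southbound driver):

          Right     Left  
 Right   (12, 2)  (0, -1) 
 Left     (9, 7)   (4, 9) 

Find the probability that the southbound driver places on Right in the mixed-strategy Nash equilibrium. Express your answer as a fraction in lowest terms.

4/7

The southbound driver's mix q on Right must make the northbound driver indifferent between Right and Left.
The northbound driver's payoff from Right: 12q + 0(1−q). From Left: 9q + 4(1−q).
Set equal: 3q = 4(1−q) → q = 4/7.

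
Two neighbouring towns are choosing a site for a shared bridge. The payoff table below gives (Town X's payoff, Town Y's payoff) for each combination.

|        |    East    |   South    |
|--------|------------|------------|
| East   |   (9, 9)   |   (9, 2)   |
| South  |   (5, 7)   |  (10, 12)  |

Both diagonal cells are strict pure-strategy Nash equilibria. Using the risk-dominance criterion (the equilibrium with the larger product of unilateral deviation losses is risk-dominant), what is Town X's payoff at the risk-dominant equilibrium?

At both East: Town X loses 9 − 5 = 4 by deviating; Town Y loses 9 − 2 = 7. Product = 4·7 = 28.
At both South: Town X loses 10 − 9 = 1 by deviating; Town Y loses 12 − 7 = 5. Product = 1·5 = 5.
28 > 5, so both East is risk-dominant. Town X's payoff there is 9.

9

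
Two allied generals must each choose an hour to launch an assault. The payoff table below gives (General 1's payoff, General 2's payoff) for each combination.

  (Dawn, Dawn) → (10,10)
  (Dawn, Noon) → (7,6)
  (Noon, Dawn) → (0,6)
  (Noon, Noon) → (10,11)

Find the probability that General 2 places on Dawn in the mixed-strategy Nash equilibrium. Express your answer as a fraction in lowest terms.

General 2's mix q on Dawn must make General 1 indifferent between Dawn and Noon.
General 1's payoff from Dawn: 10q + 7(1−q). From Noon: 0q + 10(1−q).
Set equal: 10q = 3(1−q) → q = 3/13.

3/13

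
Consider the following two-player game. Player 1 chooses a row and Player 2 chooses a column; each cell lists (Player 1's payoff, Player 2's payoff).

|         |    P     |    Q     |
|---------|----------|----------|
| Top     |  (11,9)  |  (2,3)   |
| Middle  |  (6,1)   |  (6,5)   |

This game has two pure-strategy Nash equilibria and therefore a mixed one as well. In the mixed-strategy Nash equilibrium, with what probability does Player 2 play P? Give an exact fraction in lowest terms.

4/9

Player 2's mix q on P must make Player 1 indifferent between Top and Middle.
Player 1's payoff from Top: 11q + 2(1−q). From Middle: 6q + 6(1−q).
Set equal: 5q = 4(1−q) → q = 4/9.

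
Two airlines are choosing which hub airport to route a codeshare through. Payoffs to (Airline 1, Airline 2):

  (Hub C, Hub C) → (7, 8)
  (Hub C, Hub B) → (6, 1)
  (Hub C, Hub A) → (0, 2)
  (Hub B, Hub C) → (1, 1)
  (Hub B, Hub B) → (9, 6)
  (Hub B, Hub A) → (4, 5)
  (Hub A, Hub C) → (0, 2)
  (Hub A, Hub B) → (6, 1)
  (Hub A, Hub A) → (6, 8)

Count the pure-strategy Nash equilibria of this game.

Both Hub C: Airline 1 gets 7 (best alternative 1); Airline 2 gets 8 (best alternative 2). Neither deviates — NE.
Both Hub B: Airline 1 gets 9 (best alternative 6); Airline 2 gets 6 (best alternative 5). Neither deviates — NE.
Both Hub A: Airline 1 gets 6 (best alternative 4); Airline 2 gets 8 (best alternative 2). Neither deviates — NE.
(Hub B, Hub C) is not a NE: Airline 1 would switch to Hub C (7 > 1).
No other cell survives both best-response checks, so there are 3 pure NE.

3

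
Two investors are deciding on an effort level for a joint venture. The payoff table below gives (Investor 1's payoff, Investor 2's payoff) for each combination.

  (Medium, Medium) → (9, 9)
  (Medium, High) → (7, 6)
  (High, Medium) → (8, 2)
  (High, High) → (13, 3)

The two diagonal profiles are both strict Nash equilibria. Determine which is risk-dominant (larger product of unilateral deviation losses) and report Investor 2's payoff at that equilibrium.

3

At both Medium: Investor 1 loses 9 − 8 = 1 by deviating; Investor 2 loses 9 − 6 = 3. Product = 1·3 = 3.
At both High: Investor 1 loses 13 − 7 = 6 by deviating; Investor 2 loses 3 − 2 = 1. Product = 6·1 = 6.
6 > 3, so both High is risk-dominant. Investor 2's payoff there is 3.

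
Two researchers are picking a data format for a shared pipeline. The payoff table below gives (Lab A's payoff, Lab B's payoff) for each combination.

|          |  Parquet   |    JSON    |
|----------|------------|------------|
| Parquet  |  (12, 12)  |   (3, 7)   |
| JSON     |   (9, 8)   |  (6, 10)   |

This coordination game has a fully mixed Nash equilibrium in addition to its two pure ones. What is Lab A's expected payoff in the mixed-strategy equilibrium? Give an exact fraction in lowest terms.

Lab B mixes with probability q on Parquet, chosen so Lab A is indifferent: 12q + 3(1−q) = 9q + 6(1−q) gives q = 1/2.
Lab A's expected payoff (from either row, since indifferent) is 12·1/2 + 3·1/2 = 15/2.

15/2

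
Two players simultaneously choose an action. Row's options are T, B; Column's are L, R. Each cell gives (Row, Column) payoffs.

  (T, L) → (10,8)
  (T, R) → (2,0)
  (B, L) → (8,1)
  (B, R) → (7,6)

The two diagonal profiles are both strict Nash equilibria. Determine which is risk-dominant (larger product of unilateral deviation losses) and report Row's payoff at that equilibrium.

At (T, L): Row loses 10 − 8 = 2 by deviating; Column loses 8 − 0 = 8. Product = 2·8 = 16.
At (B, R): Row loses 7 − 2 = 5 by deviating; Column loses 6 − 1 = 5. Product = 5·5 = 25.
25 > 16, so (B, R) is risk-dominant. Row's payoff there is 7.

7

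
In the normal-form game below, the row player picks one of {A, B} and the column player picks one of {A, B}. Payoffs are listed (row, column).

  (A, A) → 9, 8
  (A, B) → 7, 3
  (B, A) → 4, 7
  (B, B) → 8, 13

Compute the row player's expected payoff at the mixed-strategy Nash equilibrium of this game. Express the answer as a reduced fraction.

22/3

The column player mixes with probability q on A, chosen so the row player is indifferent: 9q + 7(1−q) = 4q + 8(1−q) gives q = 1/6.
The row player's expected payoff (from either row, since indifferent) is 9·1/6 + 7·5/6 = 22/3.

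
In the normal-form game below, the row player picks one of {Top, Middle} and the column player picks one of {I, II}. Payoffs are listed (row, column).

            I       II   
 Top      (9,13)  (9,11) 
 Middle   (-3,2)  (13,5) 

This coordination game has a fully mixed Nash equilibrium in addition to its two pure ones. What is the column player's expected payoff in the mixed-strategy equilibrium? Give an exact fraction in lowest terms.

The row player mixes with probability p on Top, chosen so the column player is indifferent: 13p + 2(1−p) = 11p + 5(1−p) gives p = 3/5.
The column player's expected payoff is 13·3/5 + 2·2/5 = 43/5.

43/5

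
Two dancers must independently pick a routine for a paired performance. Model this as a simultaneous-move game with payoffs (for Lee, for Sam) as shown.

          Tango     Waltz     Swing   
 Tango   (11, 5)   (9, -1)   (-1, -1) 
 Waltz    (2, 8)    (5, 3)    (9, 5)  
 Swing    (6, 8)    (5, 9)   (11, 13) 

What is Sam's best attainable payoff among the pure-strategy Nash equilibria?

Both Tango is a pure NE (Lee: 11 ≥ 6; Sam: 5 ≥ -1). Sam gets 5.
Both Swing is a pure NE (Lee: 11 ≥ 9; Sam: 13 ≥ 9). Sam gets 13.
Every other cell has a profitable deviation for at least one player. Highest of {5, 13} is 13.

13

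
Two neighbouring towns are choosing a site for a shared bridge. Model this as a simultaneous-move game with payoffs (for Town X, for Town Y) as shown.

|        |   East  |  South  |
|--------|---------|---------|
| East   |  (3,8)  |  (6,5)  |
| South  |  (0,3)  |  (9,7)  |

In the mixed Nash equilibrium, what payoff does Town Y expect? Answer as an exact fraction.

41/7

Town X mixes with probability p on East, chosen so Town Y is indifferent: 8p + 3(1−p) = 5p + 7(1−p) gives p = 4/7.
Town Y's expected payoff is 8·4/7 + 3·3/7 = 41/7.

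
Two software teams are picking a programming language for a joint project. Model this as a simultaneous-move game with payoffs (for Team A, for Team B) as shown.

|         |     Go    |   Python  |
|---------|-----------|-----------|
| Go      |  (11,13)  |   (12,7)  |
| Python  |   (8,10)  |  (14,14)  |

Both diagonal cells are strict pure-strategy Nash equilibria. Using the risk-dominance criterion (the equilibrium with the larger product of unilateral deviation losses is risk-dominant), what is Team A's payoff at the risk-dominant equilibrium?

11

At both Go: Team A loses 11 − 8 = 3 by deviating; Team B loses 13 − 7 = 6. Product = 3·6 = 18.
At both Python: Team A loses 14 − 12 = 2 by deviating; Team B loses 14 − 10 = 4. Product = 2·4 = 8.
18 > 8, so both Go is risk-dominant. Team A's payoff there is 11.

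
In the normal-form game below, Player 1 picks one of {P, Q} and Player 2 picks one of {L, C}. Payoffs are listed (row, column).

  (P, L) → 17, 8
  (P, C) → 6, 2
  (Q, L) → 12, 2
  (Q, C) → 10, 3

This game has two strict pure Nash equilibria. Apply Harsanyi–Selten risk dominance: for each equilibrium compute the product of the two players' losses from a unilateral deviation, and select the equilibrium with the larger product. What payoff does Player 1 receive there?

At (P, L): Player 1 loses 17 − 12 = 5 by deviating; Player 2 loses 8 − 2 = 6. Product = 5·6 = 30.
At (Q, C): Player 1 loses 10 − 6 = 4 by deviating; Player 2 loses 3 − 2 = 1. Product = 4·1 = 4.
30 > 4, so (P, L) is risk-dominant. Player 1's payoff there is 17.

17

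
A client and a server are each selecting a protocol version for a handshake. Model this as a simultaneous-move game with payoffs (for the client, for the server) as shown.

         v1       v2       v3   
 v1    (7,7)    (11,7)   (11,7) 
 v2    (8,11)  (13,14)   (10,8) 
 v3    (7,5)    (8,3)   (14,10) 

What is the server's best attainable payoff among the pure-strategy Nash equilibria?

14

Both v2 is a pure NE (the client: 13 ≥ 11; the server: 14 ≥ 11). The server gets 14.
Both v3 is a pure NE (the client: 14 ≥ 11; the server: 10 ≥ 5). The server gets 10.
Every other cell has a profitable deviation for at least one player. Highest of {14, 10} is 14.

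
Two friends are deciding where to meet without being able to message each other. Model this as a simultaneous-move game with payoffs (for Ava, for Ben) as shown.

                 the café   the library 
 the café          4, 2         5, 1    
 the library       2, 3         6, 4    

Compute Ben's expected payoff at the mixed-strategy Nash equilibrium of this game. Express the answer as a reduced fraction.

Ava mixes with probability p on the café, chosen so Ben is indifferent: 2p + 3(1−p) = 1p + 4(1−p) gives p = 1/2.
Ben's expected payoff is 2·1/2 + 3·1/2 = 5/2.

5/2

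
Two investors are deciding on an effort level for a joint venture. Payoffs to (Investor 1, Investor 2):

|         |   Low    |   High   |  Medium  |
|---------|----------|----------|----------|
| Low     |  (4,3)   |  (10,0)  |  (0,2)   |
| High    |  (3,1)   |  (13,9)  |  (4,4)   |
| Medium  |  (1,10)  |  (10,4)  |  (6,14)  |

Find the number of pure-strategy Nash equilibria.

3

Both Low: Investor 1 gets 4 (best alternative 3); Investor 2 gets 3 (best alternative 2). Neither deviates — NE.
Both High: Investor 1 gets 13 (best alternative 10); Investor 2 gets 9 (best alternative 4). Neither deviates — NE.
Both Medium: Investor 1 gets 6 (best alternative 4); Investor 2 gets 14 (best alternative 10). Neither deviates — NE.
(High, Low) is not a NE: Investor 1 would switch to Low (4 > 3).
No other cell survives both best-response checks, so there are 3 pure NE.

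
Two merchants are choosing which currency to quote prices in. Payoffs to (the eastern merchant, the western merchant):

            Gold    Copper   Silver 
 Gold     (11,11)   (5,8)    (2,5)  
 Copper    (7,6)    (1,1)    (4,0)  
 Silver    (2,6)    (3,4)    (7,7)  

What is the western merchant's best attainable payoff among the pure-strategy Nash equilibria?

11

Both Gold is a pure NE (the eastern merchant: 11 ≥ 7; the western merchant: 11 ≥ 8). The western merchant gets 11.
Both Silver is a pure NE (the eastern merchant: 7 ≥ 4; the western merchant: 7 ≥ 6). The western merchant gets 7.
Every other cell has a profitable deviation for at least one player. Highest of {11, 7} is 11.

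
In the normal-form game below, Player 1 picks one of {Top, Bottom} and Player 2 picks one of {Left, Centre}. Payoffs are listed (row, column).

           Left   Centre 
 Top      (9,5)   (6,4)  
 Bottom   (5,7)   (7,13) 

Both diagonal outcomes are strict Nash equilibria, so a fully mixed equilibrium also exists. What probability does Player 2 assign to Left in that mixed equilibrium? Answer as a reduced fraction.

Player 2's mix q on Left must make Player 1 indifferent between Top and Bottom.
Player 1's payoff from Top: 9q + 6(1−q). From Bottom: 5q + 7(1−q).
Set equal: 4q = 1(1−q) → q = 1/5.

1/5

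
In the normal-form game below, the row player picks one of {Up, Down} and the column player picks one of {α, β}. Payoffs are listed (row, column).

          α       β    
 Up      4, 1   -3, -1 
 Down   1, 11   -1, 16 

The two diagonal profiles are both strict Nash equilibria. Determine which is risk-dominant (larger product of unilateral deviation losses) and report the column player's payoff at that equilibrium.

16

At (Up, α): the row player loses 4 − 1 = 3 by deviating; the column player loses 1 − (-1) = 2. Product = 3·2 = 6.
At (Down, β): the row player loses -1 − (-3) = 2 by deviating; the column player loses 16 − 11 = 5. Product = 2·5 = 10.
10 > 6, so (Down, β) is risk-dominant. The column player's payoff there is 16.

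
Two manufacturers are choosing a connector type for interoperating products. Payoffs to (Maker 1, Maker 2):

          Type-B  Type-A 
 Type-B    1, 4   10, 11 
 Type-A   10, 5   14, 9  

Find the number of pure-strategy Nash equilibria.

Both Type-A: Maker 1 gets 14 (best alternative 10); Maker 2 gets 9 (best alternative 5). Neither deviates — NE.
Both Type-B is not a NE: Maker 1 would switch to Type-A (10 > 1).
No other cell survives both best-response checks, so there is 1 pure NE.

1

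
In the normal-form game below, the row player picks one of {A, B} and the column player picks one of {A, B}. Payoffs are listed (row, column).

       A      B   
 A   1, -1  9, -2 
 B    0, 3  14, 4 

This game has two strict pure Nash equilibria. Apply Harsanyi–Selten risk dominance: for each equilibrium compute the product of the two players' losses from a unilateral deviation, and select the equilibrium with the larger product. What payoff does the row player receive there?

14

At both A: the row player loses 1 − 0 = 1 by deviating; the column player loses -1 − (-2) = 1. Product = 1·1 = 1.
At both B: the row player loses 14 − 9 = 5 by deviating; the column player loses 4 − 3 = 1. Product = 5·1 = 5.
5 > 1, so both B is risk-dominant. The row player's payoff there is 14.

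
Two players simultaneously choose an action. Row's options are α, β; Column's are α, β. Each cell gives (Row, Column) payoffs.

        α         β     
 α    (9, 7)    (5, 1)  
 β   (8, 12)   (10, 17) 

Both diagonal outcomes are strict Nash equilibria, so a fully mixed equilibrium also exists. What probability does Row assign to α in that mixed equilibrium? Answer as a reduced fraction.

5/11

Row's mix p on α must make Column indifferent between α and β.
Column's payoff from α: 7p + 12(1−p). From β: 1p + 17(1−p).
Set equal: 6p = 5(1−p) → p = 5/11.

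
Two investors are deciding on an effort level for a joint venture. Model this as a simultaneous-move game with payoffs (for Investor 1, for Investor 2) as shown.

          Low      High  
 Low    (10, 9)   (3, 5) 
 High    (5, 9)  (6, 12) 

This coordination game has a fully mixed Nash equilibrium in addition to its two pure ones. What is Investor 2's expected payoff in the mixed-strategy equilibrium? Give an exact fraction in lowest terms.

Investor 1 mixes with probability p on Low, chosen so Investor 2 is indifferent: 9p + 9(1−p) = 5p + 12(1−p) gives p = 3/7.
Investor 2's expected payoff is 9·3/7 + 9·4/7 = 9.

9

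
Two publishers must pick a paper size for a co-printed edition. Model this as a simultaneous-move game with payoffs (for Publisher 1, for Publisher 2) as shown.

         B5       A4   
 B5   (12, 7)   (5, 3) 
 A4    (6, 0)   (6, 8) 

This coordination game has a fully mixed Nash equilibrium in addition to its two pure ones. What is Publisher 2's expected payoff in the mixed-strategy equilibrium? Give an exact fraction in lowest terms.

Publisher 1 mixes with probability p on B5, chosen so Publisher 2 is indifferent: 7p + 0(1−p) = 3p + 8(1−p) gives p = 2/3.
Publisher 2's expected payoff is 7·2/3 + 0·1/3 = 14/3.

14/3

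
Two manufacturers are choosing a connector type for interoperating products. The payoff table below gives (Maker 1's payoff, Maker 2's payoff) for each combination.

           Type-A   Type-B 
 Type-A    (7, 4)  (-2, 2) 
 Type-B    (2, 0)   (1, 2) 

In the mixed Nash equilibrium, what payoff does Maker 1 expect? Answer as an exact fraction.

Maker 2 mixes with probability q on Type-A, chosen so Maker 1 is indifferent: 7q + (-2)(1−q) = 2q + 1(1−q) gives q = 3/8.
Maker 1's expected payoff (from either row, since indifferent) is 7·3/8 + (-2)·5/8 = 11/8.

11/8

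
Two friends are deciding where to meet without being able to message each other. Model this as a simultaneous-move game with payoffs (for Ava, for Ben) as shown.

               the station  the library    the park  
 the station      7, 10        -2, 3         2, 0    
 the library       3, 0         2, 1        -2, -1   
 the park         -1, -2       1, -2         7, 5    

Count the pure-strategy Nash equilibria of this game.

Both the station: Ava gets 7 (best alternative 3); Ben gets 10 (best alternative 3). Neither deviates — NE.
Both the library: Ava gets 2 (best alternative 1); Ben gets 1 (best alternative 0). Neither deviates — NE.
Both the park: Ava gets 7 (best alternative 2); Ben gets 5 (best alternative -2). Neither deviates — NE.
(the library, the park) is not a NE: Ava would switch to the park (7 > -2).
No other cell survives both best-response checks, so there are 3 pure NE.

3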